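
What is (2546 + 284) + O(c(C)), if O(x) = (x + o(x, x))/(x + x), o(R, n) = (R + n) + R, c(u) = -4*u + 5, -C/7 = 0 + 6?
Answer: 2832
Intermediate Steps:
C = -42 (C = -7*(0 + 6) = -7*6 = -42)
c(u) = 5 - 4*u
o(R, n) = n + 2*R
O(x) = 2 (O(x) = (x + (x + 2*x))/(x + x) = (x + 3*x)/((2*x)) = (4*x)*(1/(2*x)) = 2)
(2546 + 284) + O(c(C)) = (2546 + 284) + 2 = 2830 + 2 = 2832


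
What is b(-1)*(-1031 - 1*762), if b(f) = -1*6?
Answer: 10758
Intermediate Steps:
b(f) = -6
b(-1)*(-1031 - 1*762) = -6*(-1031 - 1*762) = -6*(-1031 - 762) = -6*(-1793) = 10758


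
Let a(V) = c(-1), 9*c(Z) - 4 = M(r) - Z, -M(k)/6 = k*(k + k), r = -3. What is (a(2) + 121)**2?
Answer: 972196/81 ≈ 12002.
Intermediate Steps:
M(k) = -12*k**2 (M(k) = -6*k*(k + k) = -6*k*2*k = -12*k**2)
c(Z) = -104/9 - Z/9 (c(Z) = 4/9 + (-12*(-3)**2 - Z)/9 = 4/9 + (-12*9 - Z)/9 = 4/9 + (-108 - Z)/9 = 4/9 + (-12 - Z/9) = -104/9 - Z/9)
a(V) = -103/9 (a(V) = -104/9 - 1/9*(-1) = -104/9 + 1/9 = -103/9)
(a(2) + 121)**2 = (-103/9 + 121)**2 = (986/9)**2 = 972196/81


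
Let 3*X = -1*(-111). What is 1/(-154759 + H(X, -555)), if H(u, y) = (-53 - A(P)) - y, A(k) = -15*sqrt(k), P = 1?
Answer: -1/154242 ≈ -6.4833e-6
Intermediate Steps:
X = 37 (X = (-1*(-111))/3 = (1/3)*111 = 37)
H(u, y) = -38 - y (H(u, y) = (-53 - (-15)*sqrt(1)) - y = (-53 - (-15)) - y = (-53 - 1*(-15)) - y = (-53 + 15) - y = -38 - y)
1/(-154759 + H(X, -555)) = 1/(-154759 + (-38 - 1*(-555))) = 1/(-154759 + (-38 + 555)) = 1/(-154759 + 517) = 1/(-154242) = -1/154242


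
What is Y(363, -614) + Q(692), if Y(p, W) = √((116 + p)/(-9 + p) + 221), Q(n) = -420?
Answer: -420 + √27864402/354 ≈ -405.09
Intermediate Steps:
Y(p, W) = √(221 + (116 + p)/(-9 + p)) (Y(p, W) = √((116 + p)/(-9 + p) + 221) = √(221 + (116 + p)/(-9 + p)))
Y(363, -614) + Q(692) = √((-1873 + 222*363)/(-9 + 363)) - 420 = √((-1873 + 80586)/354) - 420 = √((1/354)*78713) - 420 = √(78713/354) - 420 = √27864402/354 - 420 = -420 + √27864402/354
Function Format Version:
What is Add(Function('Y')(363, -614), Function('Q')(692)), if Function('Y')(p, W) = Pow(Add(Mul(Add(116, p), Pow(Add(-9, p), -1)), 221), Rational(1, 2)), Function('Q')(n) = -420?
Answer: Add(-420, Mul(Rational(1, 354), Pow(27864402, Rational(1, 2)))) ≈ -405.09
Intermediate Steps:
Function('Y')(p, W) = Pow(Add(221, Mul(Pow(Add(-9, p), -1), Add(116, p))), Rational(1, 2)) (Function('Y')(p, W) = Pow(Add(Mul(Pow(Add(-9, p), -1), Add(116, p)), 221), Rational(1, 2)) = Pow(Add(221, Mul(Pow(Add(-9, p), -1), Add(116, p))), Rational(1, 2)))
Add(Function('Y')(363, -614), Function('Q')(692)) = Add(Pow(Mul(Pow(Add(-9, 363), -1), Add(-1873, Mul(222, 363))), Rational(1, 2)), -420) = Add(Pow(Mul(Pow(354, -1), Add(-1873, 80586)), Rational(1, 2)), -420) = Add(Pow(Mul(Rational(1, 354), 78713), Rational(1, 2)), -420) = Add(Pow(Rational(78713, 354), Rational(1, 2)), -420) = Add(Mul(Rational(1, 354), Pow(27864402, Rational(1, 2))), -420) = Add(-420, Mul(Rational(1, 354), Pow(27864402, Rational(1, 2))))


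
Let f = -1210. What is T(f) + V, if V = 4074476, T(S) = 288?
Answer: 4074764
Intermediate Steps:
T(f) + V = 288 + 4074476 = 4074764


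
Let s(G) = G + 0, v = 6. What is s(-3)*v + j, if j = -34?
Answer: -52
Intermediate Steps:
s(G) = G
s(-3)*v + j = -3*6 - 34 = -18 - 34 = -52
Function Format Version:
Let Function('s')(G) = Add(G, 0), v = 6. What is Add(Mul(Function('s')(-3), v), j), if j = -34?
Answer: -52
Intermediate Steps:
Function('s')(G) = G
Add(Mul(Function('s')(-3), v), j) = Add(Mul(-3, 6), -34) = Add(-18, -34) = -52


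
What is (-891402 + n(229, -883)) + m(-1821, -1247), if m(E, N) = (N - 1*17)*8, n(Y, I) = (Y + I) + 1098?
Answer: -901070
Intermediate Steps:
n(Y, I) = 1098 + I + Y (n(Y, I) = (I + Y) + 1098 = 1098 + I + Y)
m(E, N) = -136 + 8*N (m(E, N) = (N - 17)*8 = (-17 + N)*8 = -136 + 8*N)
(-891402 + n(229, -883)) + m(-1821, -1247) = (-891402 + (1098 - 883 + 229)) + (-136 + 8*(-1247)) = (-891402 + 444) + (-136 - 9976) = -890958 - 10112 = -901070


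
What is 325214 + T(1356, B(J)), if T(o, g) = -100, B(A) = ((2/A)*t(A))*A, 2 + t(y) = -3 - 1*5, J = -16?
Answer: 325114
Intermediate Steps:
t(y) = -10 (t(y) = -2 + (-3 - 1*5) = -2 + (-3 - 5) = -2 - 8 = -10)
B(A) = -20 (B(A) = ((2/A)*(-10))*A = (-20/A)*A = -20)
325214 + T(1356, B(J)) = 325214 - 100 = 325114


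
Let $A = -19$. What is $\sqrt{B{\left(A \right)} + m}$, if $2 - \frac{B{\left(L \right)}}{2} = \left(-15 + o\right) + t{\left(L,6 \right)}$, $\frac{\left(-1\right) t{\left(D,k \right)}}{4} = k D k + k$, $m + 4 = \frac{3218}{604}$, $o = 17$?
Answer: $\frac{53 i \sqrt{176066}}{302} \approx 73.639 i$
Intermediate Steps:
$m = \frac{401}{302}$ ($m = -4 + \frac{3218}{604} = -4 + 3218 \cdot \frac{1}{604} = -4 + \frac{1609}{302} = \frac{401}{302} \approx 1.3278$)
$t{\left(D,k \right)} = - 4 k - 4 D k^{2}$ ($t{\left(D,k \right)} = - 4 \left(k D k + k\right) = - 4 \left(D k k + k\right) = - 4 \left(D k^{2} + k\right) = - 4 \left(k + D k^{2}\right) = - 4 k - 4 D k^{2}$)
$B{\left(L \right)} = 48 + 288 L$ ($B{\left(L \right)} = 4 - 2 \left(\left(-15 + 17\right) - 24 \left(1 + L 6\right)\right) = 4 - 2 \left(2 - 24 \left(1 + 6 L\right)\right) = 4 - 2 \left(2 - \left(24 + 144 L\right)\right) = 4 - 2 \left(-22 - 144 L\right) = 4 + \left(44 + 288 L\right) = 48 + 288 L$)
$\sqrt{B{\left(A \right)} + m} = \sqrt{\left(48 + 288 \left(-19\right)\right) + \frac{401}{302}} = \sqrt{\left(48 - 5472\right) + \frac{401}{302}} = \sqrt{-5424 + \frac{401}{302}} = \sqrt{- \frac{1637647}{302}} = \frac{53 i \sqrt{176066}}{302}$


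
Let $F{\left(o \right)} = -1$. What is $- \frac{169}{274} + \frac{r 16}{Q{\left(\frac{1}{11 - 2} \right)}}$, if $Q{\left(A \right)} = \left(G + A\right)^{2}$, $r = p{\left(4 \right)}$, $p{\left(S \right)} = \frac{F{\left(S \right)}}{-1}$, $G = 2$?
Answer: $\frac{294095}{98914} \approx 2.9732$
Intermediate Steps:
$p{\left(S \right)} = 1$ ($p{\left(S \right)} = - \frac{1}{-1} = \left(-1\right) \left(-1\right) = 1$)
$r = 1$
$Q{\left(A \right)} = \left(2 + A\right)^{2}$
$- \frac{169}{274} + \frac{r 16}{Q{\left(\frac{1}{11 - 2} \right)}} = - \frac{169}{274} + \frac{1 \cdot 16}{\left(2 + \frac{1}{11 - 2}\right)^{2}} = \left(-169\right) \frac{1}{274} + \frac{16}{\left(2 + \frac{1}{9}\right)^{2}} = - \frac{169}{274} + \frac{16}{\left(2 + \frac{1}{9}\right)^{2}} = - \frac{169}{274} + \frac{16}{\left(\frac{19}{9}\right)^{2}} = - \frac{169}{274} + \frac{16}{\frac{361}{81}} = - \frac{169}{274} + 16 \cdot \frac{81}{361} = - \frac{169}{274} + \frac{1296}{361} = \frac{294095}{98914}$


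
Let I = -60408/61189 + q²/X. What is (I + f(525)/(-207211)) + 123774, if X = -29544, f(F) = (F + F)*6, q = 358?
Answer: 11590604836546960349/93647344230294 ≈ 1.2377e+5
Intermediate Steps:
f(F) = 12*F (f(F) = (2*F)*6 = 12*F)
I = -2406730237/451941954 (I = -60408/61189 + 358²/(-29544) = -60408*1/61189 + 128164*(-1/29544) = -60408/61189 - 32041/7386 = -2406730237/451941954 ≈ -5.3253)
(I + f(525)/(-207211)) + 123774 = (-2406730237/451941954 + (12*525)/(-207211)) + 123774 = (-2406730237/451941954 + 6300*(-1/207211)) + 123774 = (-2406730237/451941954 - 6300/207211) + 123774 = -501548213449207/93647344230294 + 123774 = 11590604836546960349/93647344230294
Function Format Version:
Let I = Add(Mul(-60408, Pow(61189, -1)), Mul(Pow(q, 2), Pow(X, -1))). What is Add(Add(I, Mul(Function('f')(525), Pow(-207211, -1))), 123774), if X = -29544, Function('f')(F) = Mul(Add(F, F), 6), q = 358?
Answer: Rational(11590604836546960349, 93647344230294) ≈ 1.2377e+5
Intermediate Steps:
Function('f')(F) = Mul(12, F) (Function('f')(F) = Mul(Mul(2, F), 6) = Mul(12, F))
I = Rational(-2406730237, 451941954) (I = Add(Mul(-60408, Pow(61189, -1)), Mul(Pow(358, 2), Pow(-29544, -1))) = Add(Mul(-60408, Rational(1, 61189)), Mul(128164, Rational(-1, 29544))) = Add(Rational(-60408, 61189), Rational(-32041, 7386)) = Rational(-2406730237, 451941954) ≈ -5.3253)
Add(Add(I, Mul(Function('f')(525), Pow(-207211, -1))), 123774) = Add(Add(Rational(-2406730237, 451941954), Mul(Mul(12, 525), Pow(-207211, -1))), 123774) = Add(Add(Rational(-2406730237, 451941954), Mul(6300, Rational(-1, 207211))), 123774) = Add(Add(Rational(-2406730237, 451941954), Rational(-6300, 207211)), 123774) = Add(Rational(-501548213449207, 93647344230294), 123774) = Rational(11590604836546960349, 93647344230294)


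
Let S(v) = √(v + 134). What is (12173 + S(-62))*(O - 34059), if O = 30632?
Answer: -41716871 - 20562*√2 ≈ -4.1746e+7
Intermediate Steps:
S(v) = √(134 + v)
(12173 + S(-62))*(O - 34059) = (12173 + √(134 - 62))*(30632 - 34059) = (12173 + √72)*(-3427) = (12173 + 6*√2)*(-3427) = -41716871 - 20562*√2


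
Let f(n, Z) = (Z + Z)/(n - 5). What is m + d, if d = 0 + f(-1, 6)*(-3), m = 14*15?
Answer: 216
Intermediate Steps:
m = 210
f(n, Z) = 2*Z/(-5 + n) (f(n, Z) = (2*Z)/(-5 + n) = 2*Z/(-5 + n))
d = 6 (d = 0 + (2*6/(-5 - 1))*(-3) = 0 + (2*6/(-6))*(-3) = 0 + (2*6*(-⅙))*(-3) = 0 - 2*(-3) = 0 + 6 = 6)
m + d = 210 + 6 = 216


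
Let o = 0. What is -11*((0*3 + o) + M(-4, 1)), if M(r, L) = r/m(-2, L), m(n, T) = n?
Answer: -22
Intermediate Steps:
M(r, L) = -r/2 (M(r, L) = r/(-2) = r*(-½) = -r/2)
-11*((0*3 + o) + M(-4, 1)) = -11*((0*3 + 0) - ½*(-4)) = -11*((0 + 0) + 2) = -11*(0 + 2) = -11*2 = -22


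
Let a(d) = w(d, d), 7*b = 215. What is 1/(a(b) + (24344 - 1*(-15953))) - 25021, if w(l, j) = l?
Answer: -7063278167/282294 ≈ -25021.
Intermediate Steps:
b = 215/7 (b = (⅐)*215 = 215/7 ≈ 30.714)
a(d) = d
1/(a(b) + (24344 - 1*(-15953))) - 25021 = 1/(215/7 + (24344 - 1*(-15953))) - 25021 = 1/(215/7 + (24344 + 15953)) - 25021 = 1/(215/7 + 40297) - 25021 = 1/(282294/7) - 25021 = 7/282294 - 25021 = -7063278167/282294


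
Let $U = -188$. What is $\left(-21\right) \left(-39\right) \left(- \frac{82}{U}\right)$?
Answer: $\frac{33579}{94} \approx 357.22$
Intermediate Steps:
$\left(-21\right) \left(-39\right) \left(- \frac{82}{U}\right) = \left(-21\right) \left(-39\right) \left(- \frac{82}{-188}\right) = 819 \left(\left(-82\right) \left(- \frac{1}{188}\right)\right) = 819 \cdot \frac{41}{94} = \frac{33579}{94}$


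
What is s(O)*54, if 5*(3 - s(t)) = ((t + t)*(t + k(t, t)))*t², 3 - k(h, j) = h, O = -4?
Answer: 21546/5 ≈ 4309.2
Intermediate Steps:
k(h, j) = 3 - h
s(t) = 3 - 6*t³/5 (s(t) = 3 - (t + t)*(t + (3 - t))*t²/5 = 3 - (2*t)*3*t²/5 = 3 - 6*t*t²/5 = 3 - 6*t³/5)
s(O)*54 = (3 - 6/5*(-4)³)*54 = (3 - 6/5*(-64))*54 = (3 + 384/5)*54 = (399/5)*54 = 21546/5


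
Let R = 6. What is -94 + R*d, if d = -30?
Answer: -274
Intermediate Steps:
-94 + R*d = -94 + 6*(-30) = -94 - 180 = -274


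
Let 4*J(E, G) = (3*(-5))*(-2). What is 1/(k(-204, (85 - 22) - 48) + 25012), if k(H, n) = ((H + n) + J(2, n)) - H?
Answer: 2/50069 ≈ 3.9945e-5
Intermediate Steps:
J(E, G) = 15/2 (J(E, G) = ((3*(-5))*(-2))/4 = (-15*(-2))/4 = (¼)*30 = 15/2)
k(H, n) = 15/2 + n (k(H, n) = ((H + n) + 15/2) - H = (15/2 + H + n) - H = 15/2 + n)
1/(k(-204, (85 - 22) - 48) + 25012) = 1/((15/2 + ((85 - 22) - 48)) + 25012) = 1/((15/2 + (63 - 48)) + 25012) = 1/((15/2 + 15) + 25012) = 1/(45/2 + 25012) = 1/(50069/2) = 2/50069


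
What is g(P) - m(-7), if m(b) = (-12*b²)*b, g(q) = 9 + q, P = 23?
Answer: -4084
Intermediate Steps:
m(b) = -12*b³
g(P) - m(-7) = (9 + 23) - (-12)*(-7)³ = 32 - (-12)*(-343) = 32 - 1*4116 = 32 - 4116 = -4084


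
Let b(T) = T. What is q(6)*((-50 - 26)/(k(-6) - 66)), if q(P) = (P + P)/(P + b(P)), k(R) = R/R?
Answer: 76/65 ≈ 1.1692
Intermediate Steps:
k(R) = 1
q(P) = 1 (q(P) = (P + P)/(P + P) = (2*P)/((2*P)) = (2*P)*(1/(2*P)) = 1)
q(6)*((-50 - 26)/(k(-6) - 66)) = 1*((-50 - 26)/(1 - 66)) = 1*(-76/(-65)) = 1*(-76*(-1/65)) = 1*(76/65) = 76/65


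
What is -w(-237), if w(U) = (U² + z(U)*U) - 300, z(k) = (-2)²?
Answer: -54921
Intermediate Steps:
z(k) = 4
w(U) = -300 + U² + 4*U (w(U) = (U² + 4*U) - 300 = -300 + U² + 4*U)
-w(-237) = -(-300 + (-237)² + 4*(-237)) = -(-300 + 56169 - 948) = -1*54921 = -54921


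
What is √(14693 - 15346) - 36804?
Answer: -36804 + I*√653 ≈ -36804.0 + 25.554*I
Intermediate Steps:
√(14693 - 15346) - 36804 = √(-653) - 36804 = I*√653 - 36804 = -36804 + I*√653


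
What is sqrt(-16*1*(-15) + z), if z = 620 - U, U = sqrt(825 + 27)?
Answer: sqrt(860 - 2*sqrt(213)) ≈ 28.824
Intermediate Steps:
U = 2*sqrt(213) (U = sqrt(852) = 2*sqrt(213) ≈ 29.189)
z = 620 - 2*sqrt(213) ≈ 590.81
sqrt(-16*1*(-15) + z) = sqrt(-16*1*(-15) + (620 - 2*sqrt(213))) = sqrt(-16*(-15) + (620 - 2*sqrt(213))) = sqrt(240 + (620 - 2*sqrt(213))) = sqrt(860 - 2*sqrt(213))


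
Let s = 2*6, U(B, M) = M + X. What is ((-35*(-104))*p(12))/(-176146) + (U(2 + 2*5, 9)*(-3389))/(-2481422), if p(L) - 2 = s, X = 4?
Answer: -59346400399/218546279806 ≈ -0.27155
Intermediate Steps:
U(B, M) = 4 + M (U(B, M) = M + 4 = 4 + M)
s = 12
p(L) = 14 (p(L) = 2 + 12 = 14)
((-35*(-104))*p(12))/(-176146) + (U(2 + 2*5, 9)*(-3389))/(-2481422) = (-35*(-104)*14)/(-176146) + ((4 + 9)*(-3389))/(-2481422) = (3640*14)*(-1/176146) + (13*(-3389))*(-1/2481422) = 50960*(-1/176146) - 44057*(-1/2481422) = -25480/88073 + 44057/2481422 = -59346400399/218546279806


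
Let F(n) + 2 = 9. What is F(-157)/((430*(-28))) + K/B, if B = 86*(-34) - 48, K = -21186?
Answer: 9109237/1277960 ≈ 7.1280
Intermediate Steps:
F(n) = 7 (F(n) = -2 + 9 = 7)
B = -2972 (B = -2924 - 48 = -2972)
F(-157)/((430*(-28))) + K/B = 7/((430*(-28))) - 21186/(-2972) = 7/(-12040) - 21186*(-1/2972) = 7*(-1/12040) + 10593/1486 = -1/1720 + 10593/1486 = 9109237/1277960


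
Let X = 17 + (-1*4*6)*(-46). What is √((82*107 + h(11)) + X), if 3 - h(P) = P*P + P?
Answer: √9766 ≈ 98.823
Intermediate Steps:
h(P) = 3 - P - P² (h(P) = 3 - (P*P + P) = 3 - (P² + P) = 3 - (P + P²) = 3 + (-P - P²) = 3 - P - P²)
X = 1121 (X = 17 - 4*6*(-46) = 17 - 24*(-46) = 17 + 1104 = 1121)
√((82*107 + h(11)) + X) = √((82*107 + (3 - 1*11 - 1*11²)) + 1121) = √((8774 + (3 - 11 - 1*121)) + 1121) = √((8774 + (3 - 11 - 121)) + 1121) = √((8774 - 129) + 1121) = √(8645 + 1121) = √9766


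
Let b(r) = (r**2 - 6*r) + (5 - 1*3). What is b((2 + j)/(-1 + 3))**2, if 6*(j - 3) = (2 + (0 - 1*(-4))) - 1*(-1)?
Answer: 1014049/20736 ≈ 48.903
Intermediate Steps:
j = 25/6 (j = 3 + ((2 + (0 - 1*(-4))) - 1*(-1))/6 = 3 + ((2 + (0 + 4)) + 1)/6 = 3 + ((2 + 4) + 1)/6 = 3 + (6 + 1)/6 = 3 + (1/6)*7 = 3 + 7/6 = 25/6 ≈ 4.1667)
b(r) = 2 + r**2 - 6*r (b(r) = (r**2 - 6*r) + (5 - 3) = (r**2 - 6*r) + 2 = 2 + r**2 - 6*r)
b((2 + j)/(-1 + 3))**2 = (2 + ((2 + 25/6)/(-1 + 3))**2 - 6*(2 + 25/6)/(-1 + 3))**2 = (2 + ((37/6)/2)**2 - 37/2)**2 = (2 + ((37/6)*(1/2))**2 - 37/2)**2 = (2 + (37/12)**2 - 6*37/12)**2 = (2 + 1369/144 - 37/2)**2 = (-1007/144)**2 = 1014049/20736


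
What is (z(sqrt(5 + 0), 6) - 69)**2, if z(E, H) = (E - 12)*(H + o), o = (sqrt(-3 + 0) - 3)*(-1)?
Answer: 31287 - 3114*sqrt(5) - 4338*I*sqrt(3) + 570*I*sqrt(15) ≈ 24324.0 - 5306.0*I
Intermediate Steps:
o = 3 - I*sqrt(3) (o = (sqrt(-3) - 3)*(-1) = (I*sqrt(3) - 3)*(-1) = (-3 + I*sqrt(3))*(-1) = 3 - I*sqrt(3) ≈ 3.0 - 1.732*I)
z(E, H) = (-12 + E)*(3 + H - I*sqrt(3)) (z(E, H) = (E - 12)*(H + (3 - I*sqrt(3))) = (-12 + E)*(3 + H - I*sqrt(3)))
(z(sqrt(5 + 0), 6) - 69)**2 = ((-36 - 12*6 + sqrt(5 + 0)*6 + sqrt(5 + 0)*(3 - I*sqrt(3)) + 12*I*sqrt(3)) - 69)**2 = ((-36 - 72 + sqrt(5)*6 + sqrt(5)*(3 - I*sqrt(3)) + 12*I*sqrt(3)) - 69)**2 = ((-36 - 72 + 6*sqrt(5) + sqrt(5)*(3 - I*sqrt(3)) + 12*I*sqrt(3)) - 69)**2 = ((-108 + 6*sqrt(5) + sqrt(5)*(3 - I*sqrt(3)) + 12*I*sqrt(3)) - 69)**2 = (-177 + 6*sqrt(5) + sqrt(5)*(3 - I*sqrt(3)) + 12*I*sqrt(3))**2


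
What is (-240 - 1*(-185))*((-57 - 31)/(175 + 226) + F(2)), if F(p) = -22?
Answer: 490050/401 ≈ 1222.1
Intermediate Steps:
(-240 - 1*(-185))*((-57 - 31)/(175 + 226) + F(2)) = (-240 - 1*(-185))*((-57 - 31)/(175 + 226) - 22) = (-240 + 185)*(-88/401 - 22) = -55*(-88*1/401 - 22) = -55*(-88/401 - 22) = -55*(-8910/401) = 490050/401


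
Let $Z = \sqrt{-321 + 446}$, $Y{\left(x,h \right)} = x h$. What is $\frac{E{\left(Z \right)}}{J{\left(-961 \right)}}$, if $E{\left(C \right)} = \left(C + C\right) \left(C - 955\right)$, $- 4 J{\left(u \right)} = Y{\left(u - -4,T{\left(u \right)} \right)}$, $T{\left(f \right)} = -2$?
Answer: $- \frac{500}{957} + \frac{19100 \sqrt{5}}{957} \approx 44.105$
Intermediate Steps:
$Y{\left(x,h \right)} = h x$
$J{\left(u \right)} = 2 + \frac{u}{2}$ ($J{\left(u \right)} = - \frac{\left(-2\right) \left(u - -4\right)}{4} = - \frac{\left(-2\right) \left(u + 4\right)}{4} = - \frac{\left(-2\right) \left(4 + u\right)}{4} = - \frac{-8 - 2 u}{4} = 2 + \frac{u}{2}$)
$Z = 5 \sqrt{5}$ ($Z = \sqrt{125} = 5 \sqrt{5} \approx 11.18$)
$E{\left(C \right)} = 2 C \left(-955 + C\right)$
$\frac{E{\left(Z \right)}}{J{\left(-961 \right)}} = \frac{2 \cdot 5 \sqrt{5} \left(-955 + 5 \sqrt{5}\right)}{2 + \frac{1}{2} \left(-961\right)} = \frac{10 \sqrt{5} \left(-955 + 5 \sqrt{5}\right)}{2 - \frac{961}{2}} = \frac{10 \sqrt{5} \left(-955 + 5 \sqrt{5}\right)}{- \frac{957}{2}} = 10 \sqrt{5} \left(-955 + 5 \sqrt{5}\right) \left(- \frac{2}{957}\right) = - \frac{20 \sqrt{5} \left(-955 + 5 \sqrt{5}\right)}{957}$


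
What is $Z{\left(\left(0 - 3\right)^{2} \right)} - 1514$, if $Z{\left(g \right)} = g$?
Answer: $-1505$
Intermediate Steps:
$Z{\left(\left(0 - 3\right)^{2} \right)} - 1514 = \left(0 - 3\right)^{2} - 1514 = \left(-3\right)^{2} - 1514 = 9 - 1514 = -1505$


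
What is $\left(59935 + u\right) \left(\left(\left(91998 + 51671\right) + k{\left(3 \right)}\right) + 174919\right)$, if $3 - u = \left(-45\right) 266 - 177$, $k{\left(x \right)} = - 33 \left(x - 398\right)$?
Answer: $23905043955$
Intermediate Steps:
$k{\left(x \right)} = 13134 - 33 x$ ($k{\left(x \right)} = - 33 \left(-398 + x\right) = 13134 - 33 x$)
$u = 12150$ ($u = 3 - \left(\left(-45\right) 266 - 177\right) = 3 - \left(-11970 - 177\right) = 3 - -12147 = 3 + 12147 = 12150$)
$\left(59935 + u\right) \left(\left(\left(91998 + 51671\right) + k{\left(3 \right)}\right) + 174919\right) = \left(59935 + 12150\right) \left(\left(\left(91998 + 51671\right) + \left(13134 - 99\right)\right) + 174919\right) = 72085 \left(\left(143669 + \left(13134 - 99\right)\right) + 174919\right) = 72085 \left(\left(143669 + 13035\right) + 174919\right) = 72085 \left(156704 + 174919\right) = 72085 \cdot 331623 = 23905043955$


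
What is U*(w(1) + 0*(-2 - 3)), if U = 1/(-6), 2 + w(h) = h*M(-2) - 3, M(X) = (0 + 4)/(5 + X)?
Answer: 11/18 ≈ 0.61111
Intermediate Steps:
M(X) = 4/(5 + X)
w(h) = -5 + 4*h/3 (w(h) = -2 + (h*(4/(5 - 2)) - 3) = -2 + (h*(4/3) - 3) = -2 + (4*h/3 - 3) = -2 + (-3 + 4*h/3) = -5 + 4*h/3)
U = -1/6 ≈ -0.16667
U*(w(1) + 0*(-2 - 3)) = -((-5 + (4/3)*1) + 0*(-2 - 3))/6 = -((-5 + 4/3) + 0*(-5))/6 = -(-11/3 + 0)/6 = -1/6*(-11/3) = 11/18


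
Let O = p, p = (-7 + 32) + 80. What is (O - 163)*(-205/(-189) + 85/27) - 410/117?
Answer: -611810/2457 ≈ -249.01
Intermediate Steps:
p = 105 (p = 25 + 80 = 105)
O = 105
(O - 163)*(-205/(-189) + 85/27) - 410/117 = (105 - 163)*(-205/(-189) + 85/27) - 410/117 = -58*(-205*(-1/189) + 85*(1/27)) - 410*1/117 = -58*(205/189 + 85/27) - 410/117 = -58*800/189 - 410/117 = -46400/189 - 410/117 = -611810/2457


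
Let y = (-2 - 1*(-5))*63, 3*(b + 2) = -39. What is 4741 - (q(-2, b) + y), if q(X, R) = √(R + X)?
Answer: 4552 - I*√17 ≈ 4552.0 - 4.1231*I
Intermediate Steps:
b = -15 (b = -2 + (⅓)*(-39) = -2 - 13 = -15)
y = 189 (y = (-2 + 5)*63 = 3*63 = 189)
4741 - (q(-2, b) + y) = 4741 - (√(-15 - 2) + 189) = 4741 - (√(-17) + 189) = 4741 - (I*√17 + 189) = 4741 - (189 + I*√17) = 4741 + (-189 - I*√17) = 4552 - I*√17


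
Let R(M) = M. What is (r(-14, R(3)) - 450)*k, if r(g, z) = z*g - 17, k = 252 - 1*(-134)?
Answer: -196474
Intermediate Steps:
k = 386 (k = 252 + 134 = 386)
r(g, z) = -17 + g*z (r(g, z) = g*z - 17 = -17 + g*z)
(r(-14, R(3)) - 450)*k = ((-17 - 14*3) - 450)*386 = ((-17 - 42) - 450)*386 = (-59 - 450)*386 = -509*386 = -196474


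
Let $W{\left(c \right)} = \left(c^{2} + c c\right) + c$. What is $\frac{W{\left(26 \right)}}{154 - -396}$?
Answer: $\frac{689}{275} \approx 2.5055$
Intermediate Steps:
$W{\left(c \right)} = c + 2 c^{2}$ ($W{\left(c \right)} = \left(c^{2} + c^{2}\right) + c = 2 c^{2} + c = c + 2 c^{2}$)
$\frac{W{\left(26 \right)}}{154 - -396} = \frac{26 \left(1 + 2 \cdot 26\right)}{154 - -396} = \frac{26 \left(1 + 52\right)}{154 + 396} = \frac{26 \cdot 53}{550} = 1378 \cdot \frac{1}{550} = \frac{689}{275}$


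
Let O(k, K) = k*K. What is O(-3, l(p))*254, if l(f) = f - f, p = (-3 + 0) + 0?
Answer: 0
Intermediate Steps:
p = -3 (p = -3 + 0 = -3)
l(f) = 0
O(k, K) = K*k
O(-3, l(p))*254 = (0*(-3))*254 = 0*254 = 0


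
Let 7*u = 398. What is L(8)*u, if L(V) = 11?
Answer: 4378/7 ≈ 625.43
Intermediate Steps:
u = 398/7 (u = (⅐)*398 = 398/7 ≈ 56.857)
L(8)*u = 11*(398/7) = 4378/7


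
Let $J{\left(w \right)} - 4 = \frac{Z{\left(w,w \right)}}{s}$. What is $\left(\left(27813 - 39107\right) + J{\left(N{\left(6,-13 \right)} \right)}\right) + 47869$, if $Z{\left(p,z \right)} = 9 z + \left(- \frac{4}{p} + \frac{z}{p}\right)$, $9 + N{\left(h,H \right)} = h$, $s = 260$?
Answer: $\frac{14265773}{390} \approx 36579.0$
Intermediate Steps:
$N{\left(h,H \right)} = -9 + h$
$Z{\left(p,z \right)} = - \frac{4}{p} + 9 z + \frac{z}{p}$
$J{\left(w \right)} = 4 + \frac{-4 + w + 9 w^{2}}{260 w}$ ($J{\left(w \right)} = 4 + \frac{\frac{1}{w} \left(-4 + w + 9 w w\right)}{260} = 4 + \frac{-4 + w + 9 w^{2}}{w} \frac{1}{260} = 4 + \frac{-4 + w + 9 w^{2}}{260 w}$)
$\left(\left(27813 - 39107\right) + J{\left(N{\left(6,-13 \right)} \right)}\right) + 47869 = \left(\left(27813 - 39107\right) + \frac{-4 + 9 \left(-9 + 6\right)^{2} + 1041 \left(-9 + 6\right)}{260 \left(-9 + 6\right)}\right) + 47869 = \left(\left(27813 - 39107\right) + \frac{-4 + 9 \left(-3\right)^{2} + 1041 \left(-3\right)}{260 \left(-3\right)}\right) + 47869 = \left(-11294 + \frac{1}{260} \left(- \frac{1}{3}\right) \left(-4 + 9 \cdot 9 - 3123\right)\right) + 47869 = \left(-11294 + \frac{1}{260} \left(- \frac{1}{3}\right) \left(-4 + 81 - 3123\right)\right) + 47869 = \left(-11294 + \frac{1}{260} \left(- \frac{1}{3}\right) \left(-3046\right)\right) + 47869 = \left(-11294 + \frac{1523}{390}\right) + 47869 = - \frac{4403137}{390} + 47869 = \frac{14265773}{390}$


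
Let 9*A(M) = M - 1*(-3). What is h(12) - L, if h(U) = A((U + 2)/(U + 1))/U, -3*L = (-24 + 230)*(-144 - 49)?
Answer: -18606691/1404 ≈ -13253.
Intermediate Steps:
A(M) = 1/3 + M/9 (A(M) = (M - 1*(-3))/9 = (M + 3)/9 = (3 + M)/9 = 1/3 + M/9)
L = 39758/3 (L = -(-24 + 230)*(-144 - 49)/3 = -206*(-193)/3 = -1/3*(-39758) = 39758/3 ≈ 13253.)
h(U) = (1/3 + (2 + U)/(9*(1 + U)))/U (h(U) = (1/3 + ((U + 2)/(U + 1))/9)/U = (1/3 + ((2 + U)/(1 + U))/9)/U = (1/3 + (2 + U)/(9*(1 + U)))/U)
h(12) - L = (1/9)*(5 + 4*12)/(12*(1 + 12)) - 1*39758/3 = (1/9)*(1/12)*(5 + 48)/13 - 39758/3 = (1/9)*(1/12)*(1/13)*53 - 39758/3 = 53/1404 - 39758/3 = -18606691/1404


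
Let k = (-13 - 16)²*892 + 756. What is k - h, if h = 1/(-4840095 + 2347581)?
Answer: 1871698552993/2492514 ≈ 7.5093e+5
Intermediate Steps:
h = -1/2492514 (h = 1/(-2492514) = -1/2492514 ≈ -4.0120e-7)
k = 750928 (k = (-29)²*892 + 756 = 841*892 + 756 = 750172 + 756 = 750928)
k - h = 750928 - 1*(-1/2492514) = 750928 + 1/2492514 = 1871698552993/2492514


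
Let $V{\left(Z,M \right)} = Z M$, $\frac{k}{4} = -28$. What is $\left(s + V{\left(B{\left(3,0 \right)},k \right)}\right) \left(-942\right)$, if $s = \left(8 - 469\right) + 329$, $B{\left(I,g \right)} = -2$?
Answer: $-86664$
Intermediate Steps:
$k = -112$ ($k = 4 \left(-28\right) = -112$)
$s = -132$ ($s = -461 + 329 = -132$)
$V{\left(Z,M \right)} = M Z$
$\left(s + V{\left(B{\left(3,0 \right)},k \right)}\right) \left(-942\right) = \left(-132 - -224\right) \left(-942\right) = \left(-132 + 224\right) \left(-942\right) = 92 \left(-942\right) = -86664$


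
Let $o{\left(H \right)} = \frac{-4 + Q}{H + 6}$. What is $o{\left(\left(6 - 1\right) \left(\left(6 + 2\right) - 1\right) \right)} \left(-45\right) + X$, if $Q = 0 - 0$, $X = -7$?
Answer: $- \frac{107}{41} \approx -2.6098$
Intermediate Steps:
$Q = 0$ ($Q = 0 + 0 = 0$)
$o{\left(H \right)} = - \frac{4}{6 + H}$ ($o{\left(H \right)} = \frac{-4 + 0}{H + 6} = - \frac{4}{6 + H}$)
$o{\left(\left(6 - 1\right) \left(\left(6 + 2\right) - 1\right) \right)} \left(-45\right) + X = - \frac{4}{6 + \left(6 - 1\right) \left(\left(6 + 2\right) - 1\right)} \left(-45\right) - 7 = - \frac{4}{6 + 5 \left(8 - 1\right)} \left(-45\right) - 7 = - \frac{4}{6 + 5 \cdot 7} \left(-45\right) - 7 = - \frac{4}{6 + 35} \left(-45\right) - 7 = - \frac{4}{41} \left(-45\right) - 7 = \left(-4\right) \frac{1}{41} \left(-45\right) - 7 = \left(- \frac{4}{41}\right) \left(-45\right) - 7 = \frac{180}{41} - 7 = - \frac{107}{41}$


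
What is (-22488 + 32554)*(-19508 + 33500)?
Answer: 140843472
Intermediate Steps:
(-22488 + 32554)*(-19508 + 33500) = 10066*13992 = 140843472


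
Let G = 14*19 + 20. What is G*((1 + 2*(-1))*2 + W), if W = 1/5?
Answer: -2574/5 ≈ -514.80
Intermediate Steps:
W = 1/5 ≈ 0.20000
G = 286 (G = 266 + 20 = 286)
G*((1 + 2*(-1))*2 + W) = 286*((1 + 2*(-1))*2 + 1/5) = 286*((1 - 2)*2 + 1/5) = 286*(-1*2 + 1/5) = 286*(-2 + 1/5) = 286*(-9/5) = -2574/5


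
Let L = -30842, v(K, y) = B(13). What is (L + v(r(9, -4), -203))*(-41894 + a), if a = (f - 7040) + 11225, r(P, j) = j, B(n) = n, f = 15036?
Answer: 698985917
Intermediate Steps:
v(K, y) = 13
a = 19221 (a = (15036 - 7040) + 11225 = 7996 + 11225 = 19221)
(L + v(r(9, -4), -203))*(-41894 + a) = (-30842 + 13)*(-41894 + 19221) = -30829*(-22673) = 698985917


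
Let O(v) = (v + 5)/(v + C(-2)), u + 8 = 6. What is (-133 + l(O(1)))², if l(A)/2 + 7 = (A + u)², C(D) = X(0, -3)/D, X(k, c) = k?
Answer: 13225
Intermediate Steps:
u = -2 (u = -8 + 6 = -2)
C(D) = 0 (C(D) = 0/D = 0)
O(v) = (5 + v)/v (O(v) = (v + 5)/(v + 0) = (5 + v)/v)
l(A) = -14 + 2*(-2 + A)² (l(A) = -14 + 2*(A - 2)² = -14 + 2*(-2 + A)²)
(-133 + l(O(1)))² = (-133 + (-14 + 2*(-2 + (5 + 1)/1)²))² = (-133 + (-14 + 2*(-2 + 1*6)²))² = (-133 + (-14 + 2*(-2 + 6)²))² = (-133 + (-14 + 2*4²))² = (-133 + (-14 + 2*16))² = (-133 + (-14 + 32))² = (-133 + 18)² = (-115)² = 13225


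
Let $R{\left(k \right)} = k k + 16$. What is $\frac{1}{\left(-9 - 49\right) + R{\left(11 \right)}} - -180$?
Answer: $\frac{14221}{79} \approx 180.01$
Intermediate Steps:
$R{\left(k \right)} = 16 + k^{2}$ ($R{\left(k \right)} = k^{2} + 16 = 16 + k^{2}$)
$\frac{1}{\left(-9 - 49\right) + R{\left(11 \right)}} - -180 = \frac{1}{\left(-9 - 49\right) + \left(16 + 11^{2}\right)} - -180 = \frac{1}{\left(-9 - 49\right) + \left(16 + 121\right)} + 180 = \frac{1}{-58 + 137} + 180 = \frac{1}{79} + 180 = \frac{14221}{79}$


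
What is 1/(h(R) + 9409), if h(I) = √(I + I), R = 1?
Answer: 9409/88529279 - √2/88529279 ≈ 0.00010627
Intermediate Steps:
h(I) = √2*√I (h(I) = √(2*I) = √2*√I)
1/(h(R) + 9409) = 1/(√2*√1 + 9409) = 1/(√2*1 + 9409) = 1/(√2 + 9409) = 1/(9409 + √2)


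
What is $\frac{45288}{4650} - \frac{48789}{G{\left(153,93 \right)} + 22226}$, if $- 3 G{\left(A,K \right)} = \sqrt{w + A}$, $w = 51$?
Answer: $\frac{866483045763}{114853849900} - \frac{48789 \sqrt{51}}{740992580} \approx 7.5438$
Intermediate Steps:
$G{\left(A,K \right)} = - \frac{\sqrt{51 + A}}{3}$
$\frac{45288}{4650} - \frac{48789}{G{\left(153,93 \right)} + 22226} = \frac{45288}{4650} - \frac{48789}{- \frac{\sqrt{51 + 153}}{3} + 22226} = 45288 \cdot \frac{1}{4650} - \frac{48789}{- \frac{\sqrt{204}}{3} + 22226} = \frac{7548}{775} - \frac{48789}{- \frac{2 \sqrt{51}}{3} + 22226} = \frac{7548}{775} - \frac{48789}{22226 - \frac{2 \sqrt{51}}{3}}$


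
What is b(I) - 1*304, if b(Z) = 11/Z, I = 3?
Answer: -901/3 ≈ -300.33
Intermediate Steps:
b(I) - 1*304 = 11/3 - 1*304 = 11*(1/3) - 304 = 11/3 - 304 = -901/3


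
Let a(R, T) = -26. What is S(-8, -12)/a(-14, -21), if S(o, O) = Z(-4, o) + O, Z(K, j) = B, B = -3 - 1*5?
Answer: 10/13 ≈ 0.76923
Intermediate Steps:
B = -8 (B = -3 - 5 = -8)
Z(K, j) = -8
S(o, O) = -8 + O
S(-8, -12)/a(-14, -21) = (-8 - 12)/(-26) = -20*(-1/26) = 10/13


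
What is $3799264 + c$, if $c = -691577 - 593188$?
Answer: $2514499$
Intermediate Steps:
$c = -1284765$ ($c = -691577 - 593188 = -1284765$)
$3799264 + c = 3799264 - 1284765 = 2514499$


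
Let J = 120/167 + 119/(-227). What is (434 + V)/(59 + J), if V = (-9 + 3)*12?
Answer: 6861529/1121999 ≈ 6.1154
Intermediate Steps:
J = 7367/37909 (J = 120*(1/167) + 119*(-1/227) = 120/167 - 119/227 = 7367/37909 ≈ 0.19433)
V = -72 (V = -6*12 = -72)
(434 + V)/(59 + J) = (434 - 72)/(59 + 7367/37909) = 362/(2243998/37909) = 362*(37909/2243998) = 6861529/1121999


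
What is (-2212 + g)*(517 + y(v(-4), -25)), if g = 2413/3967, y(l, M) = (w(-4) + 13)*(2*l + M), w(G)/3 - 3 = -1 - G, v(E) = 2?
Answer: 1175527194/3967 ≈ 2.9633e+5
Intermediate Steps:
w(G) = 6 - 3*G (w(G) = 9 + 3*(-1 - G) = 9 + (-3 - 3*G) = 6 - 3*G)
y(l, M) = 31*M + 62*l (y(l, M) = ((6 - 3*(-4)) + 13)*(2*l + M) = ((6 + 12) + 13)*(M + 2*l) = (18 + 13)*(M + 2*l) = 31*(M + 2*l) = 31*M + 62*l)
g = 2413/3967 (g = 2413*(1/3967) = 2413/3967 ≈ 0.60827)
(-2212 + g)*(517 + y(v(-4), -25)) = (-2212 + 2413/3967)*(517 + (31*(-25) + 62*2)) = -8772591*(517 + (-775 + 124))/3967 = -8772591*(517 - 651)/3967 = -8772591/3967*(-134) = 1175527194/3967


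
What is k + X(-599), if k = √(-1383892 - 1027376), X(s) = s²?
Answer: 358801 + 2*I*√602817 ≈ 3.588e+5 + 1552.8*I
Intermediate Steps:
k = 2*I*√602817 (k = √(-2411268) = 2*I*√602817 ≈ 1552.8*I)
k + X(-599) = 2*I*√602817 + (-599)² = 2*I*√602817 + 358801 = 358801 + 2*I*√602817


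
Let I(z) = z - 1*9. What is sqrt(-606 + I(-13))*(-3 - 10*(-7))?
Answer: 134*I*sqrt(157) ≈ 1679.0*I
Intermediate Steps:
I(z) = -9 + z (I(z) = z - 9 = -9 + z)
sqrt(-606 + I(-13))*(-3 - 10*(-7)) = sqrt(-606 + (-9 - 13))*(-3 - 10*(-7)) = sqrt(-606 - 22)*(-3 + 70) = sqrt(-628)*67 = (2*I*sqrt(157))*67 = 134*I*sqrt(157)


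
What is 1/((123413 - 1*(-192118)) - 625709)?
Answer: -1/310178 ≈ -3.2240e-6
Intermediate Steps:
1/((123413 - 1*(-192118)) - 625709) = 1/((123413 + 192118) - 625709) = 1/(315531 - 625709) = 1/(-310178) = -1/310178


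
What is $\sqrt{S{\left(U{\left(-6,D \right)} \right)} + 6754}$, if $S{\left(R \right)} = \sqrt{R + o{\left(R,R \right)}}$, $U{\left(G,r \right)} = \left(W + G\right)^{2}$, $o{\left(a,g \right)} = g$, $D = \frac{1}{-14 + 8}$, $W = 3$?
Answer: $\sqrt{6754 + 3 \sqrt{2}} \approx 82.208$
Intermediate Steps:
$D = - \frac{1}{6}$ ($D = \frac{1}{-6} = - \frac{1}{6} \approx -0.16667$)
$U{\left(G,r \right)} = \left(3 + G\right)^{2}$
$S{\left(R \right)} = \sqrt{2} \sqrt{R}$ ($S{\left(R \right)} = \sqrt{R + R} = \sqrt{2 R} = \sqrt{2} \sqrt{R}$)
$\sqrt{S{\left(U{\left(-6,D \right)} \right)} + 6754} = \sqrt{\sqrt{2} \sqrt{\left(3 - 6\right)^{2}} + 6754} = \sqrt{\sqrt{2} \sqrt{\left(-3\right)^{2}} + 6754} = \sqrt{\sqrt{2} \sqrt{9} + 6754} = \sqrt{\sqrt{2} \cdot 3 + 6754} = \sqrt{3 \sqrt{2} + 6754} = \sqrt{6754 + 3 \sqrt{2}}$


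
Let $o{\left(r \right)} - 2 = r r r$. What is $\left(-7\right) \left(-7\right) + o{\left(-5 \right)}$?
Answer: $-74$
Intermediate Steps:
$o{\left(r \right)} = 2 + r^{3}$ ($o{\left(r \right)} = 2 + r r r = 2 + r^{2} r = 2 + r^{3}$)
$\left(-7\right) \left(-7\right) + o{\left(-5 \right)} = \left(-7\right) \left(-7\right) + \left(2 + \left(-5\right)^{3}\right) = 49 + \left(2 - 125\right) = 49 - 123 = -74$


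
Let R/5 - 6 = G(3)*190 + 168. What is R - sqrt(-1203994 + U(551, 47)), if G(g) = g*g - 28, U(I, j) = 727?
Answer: -17180 - I*sqrt(1203267) ≈ -17180.0 - 1096.9*I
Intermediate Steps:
G(g) = -28 + g**2 (G(g) = g**2 - 28 = -28 + g**2)
R = -17180 (R = 30 + 5*((-28 + 3**2)*190 + 168) = 30 + 5*((-28 + 9)*190 + 168) = 30 + 5*(-19*190 + 168) = 30 + 5*(-3610 + 168) = 30 + 5*(-3442) = 30 - 17210 = -17180)
R - sqrt(-1203994 + U(551, 47)) = -17180 - sqrt(-1203994 + 727) = -17180 - sqrt(-1203267) = -17180 - I*sqrt(1203267)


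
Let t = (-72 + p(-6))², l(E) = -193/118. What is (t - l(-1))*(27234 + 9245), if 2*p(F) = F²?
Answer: 12559026599/118 ≈ 1.0643e+8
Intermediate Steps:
l(E) = -193/118 (l(E) = -193*1/118 = -193/118)
p(F) = F²/2
t = 2916 (t = (-72 + (½)*(-6)²)² = (-72 + (½)*36)² = (-72 + 18)² = (-54)² = 2916)
(t - l(-1))*(27234 + 9245) = (2916 - 1*(-193/118))*(27234 + 9245) = (2916 + 193/118)*36479 = (344281/118)*36479 = 12559026599/118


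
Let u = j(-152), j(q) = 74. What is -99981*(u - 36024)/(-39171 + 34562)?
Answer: -3594316950/4609 ≈ -7.7985e+5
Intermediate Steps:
u = 74
-99981*(u - 36024)/(-39171 + 34562) = -99981*(74 - 36024)/(-39171 + 34562) = -99981/((-4609/(-35950))) = -99981/((-4609*(-1/35950))) = -99981/4609/35950 = -99981*35950/4609 = -3594316950/4609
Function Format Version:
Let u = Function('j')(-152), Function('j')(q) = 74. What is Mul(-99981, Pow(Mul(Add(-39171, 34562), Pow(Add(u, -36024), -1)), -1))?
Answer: Rational(-3594316950, 4609) ≈ -7.7985e+5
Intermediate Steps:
u = 74
Mul(-99981, Pow(Mul(Add(-39171, 34562), Pow(Add(u, -36024), -1)), -1)) = Mul(-99981, Pow(Mul(Add(-39171, 34562), Pow(Add(74, -36024), -1)), -1)) = Mul(-99981, Pow(Mul(-4609, Pow(-35950, -1)), -1)) = Mul(-99981, Pow(Mul(-4609, Rational(-1, 35950)), -1)) = Mul(-99981, Pow(Rational(4609, 35950), -1)) = Mul(-99981, Rational(35950, 4609)) = Rational(-3594316950, 4609)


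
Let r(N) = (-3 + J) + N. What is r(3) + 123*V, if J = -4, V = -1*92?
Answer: -11320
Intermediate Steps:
V = -92
r(N) = -7 + N (r(N) = (-3 - 4) + N = -7 + N)
r(3) + 123*V = (-7 + 3) + 123*(-92) = -4 - 11316 = -11320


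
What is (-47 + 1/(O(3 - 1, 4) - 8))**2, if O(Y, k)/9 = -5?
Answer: 6210064/2809 ≈ 2210.8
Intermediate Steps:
O(Y, k) = -45 (O(Y, k) = 9*(-5) = -45)
(-47 + 1/(O(3 - 1, 4) - 8))**2 = (-47 + 1/(-45 - 8))**2 = (-47 + 1/(-53))**2 = (-47 - 1/53)**2 = (-2492/53)**2 = 6210064/2809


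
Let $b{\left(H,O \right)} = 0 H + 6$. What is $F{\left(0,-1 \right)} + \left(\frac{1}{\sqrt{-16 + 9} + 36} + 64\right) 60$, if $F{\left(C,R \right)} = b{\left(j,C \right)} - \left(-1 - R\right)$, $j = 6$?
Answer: $\frac{5013498}{1303} - \frac{60 i \sqrt{7}}{1303} \approx 3847.7 - 0.12183 i$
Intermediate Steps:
$b{\left(H,O \right)} = 6$ ($b{\left(H,O \right)} = 0 + 6 = 6$)
$F{\left(C,R \right)} = 7 + R$ ($F{\left(C,R \right)} = 6 - \left(-1 - R\right) = 6 + \left(1 + R\right) = 7 + R$)
$F{\left(0,-1 \right)} + \left(\frac{1}{\sqrt{-16 + 9} + 36} + 64\right) 60 = \left(7 - 1\right) + \left(\frac{1}{\sqrt{-16 + 9} + 36} + 64\right) 60 = 6 + \left(\frac{1}{\sqrt{-7} + 36} + 64\right) 60 = 6 + \left(\frac{1}{i \sqrt{7} + 36} + 64\right) 60 = 6 + \left(\frac{1}{36 + i \sqrt{7}} + 64\right) 60 = 6 + \left(64 + \frac{1}{36 + i \sqrt{7}}\right) 60 = 6 + \left(3840 + \frac{60}{36 + i \sqrt{7}}\right) = 3846 + \frac{60}{36 + i \sqrt{7}}$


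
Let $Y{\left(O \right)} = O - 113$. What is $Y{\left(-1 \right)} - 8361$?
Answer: $-8475$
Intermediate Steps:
$Y{\left(O \right)} = -113 + O$ ($Y{\left(O \right)} = O - 113 = -113 + O$)
$Y{\left(-1 \right)} - 8361 = \left(-113 - 1\right) - 8361 = -114 - 8361 = -8475$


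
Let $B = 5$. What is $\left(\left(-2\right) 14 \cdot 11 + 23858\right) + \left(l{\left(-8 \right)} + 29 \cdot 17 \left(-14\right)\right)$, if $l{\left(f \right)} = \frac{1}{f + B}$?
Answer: $\frac{49943}{3} \approx 16648.0$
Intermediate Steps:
$l{\left(f \right)} = \frac{1}{5 + f}$ ($l{\left(f \right)} = \frac{1}{f + 5} = \frac{1}{5 + f}$)
$\left(\left(-2\right) 14 \cdot 11 + 23858\right) + \left(l{\left(-8 \right)} + 29 \cdot 17 \left(-14\right)\right) = \left(\left(-2\right) 14 \cdot 11 + 23858\right) + \left(\frac{1}{5 - 8} + 29 \cdot 17 \left(-14\right)\right) = \left(\left(-28\right) 11 + 23858\right) + \left(\frac{1}{-3} + 29 \left(-238\right)\right) = \left(-308 + 23858\right) - \frac{20707}{3} = 23550 - \frac{20707}{3} = \frac{49943}{3}$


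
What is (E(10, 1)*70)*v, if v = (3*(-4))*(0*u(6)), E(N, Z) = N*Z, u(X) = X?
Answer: 0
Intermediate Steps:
v = 0 (v = (3*(-4))*(0*6) = -12*0 = 0)
(E(10, 1)*70)*v = ((10*1)*70)*0 = (10*70)*0 = 700*0 = 0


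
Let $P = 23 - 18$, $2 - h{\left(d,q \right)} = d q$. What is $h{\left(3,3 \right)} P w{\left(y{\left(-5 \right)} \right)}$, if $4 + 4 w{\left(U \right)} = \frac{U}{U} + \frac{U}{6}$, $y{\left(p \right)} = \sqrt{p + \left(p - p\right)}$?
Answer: $\frac{105}{4} - \frac{35 i \sqrt{5}}{24} \approx 26.25 - 3.2609 i$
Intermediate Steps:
$y{\left(p \right)} = \sqrt{p}$ ($y{\left(p \right)} = \sqrt{p + 0} = \sqrt{p}$)
$w{\left(U \right)} = - \frac{3}{4} + \frac{U}{24}$ ($w{\left(U \right)} = -1 + \frac{\frac{U}{U} + \frac{U}{6}}{4} = -1 + \frac{1 + U \frac{1}{6}}{4} = -1 + \frac{1 + \frac{U}{6}}{4} = -1 + \left(\frac{1}{4} + \frac{U}{24}\right) = - \frac{3}{4} + \frac{U}{24}$)
$h{\left(d,q \right)} = 2 - d q$
$P = 5$
$h{\left(3,3 \right)} P w{\left(y{\left(-5 \right)} \right)} = \left(2 - 3 \cdot 3\right) 5 \left(- \frac{3}{4} + \frac{\sqrt{-5}}{24}\right) = \left(2 - 9\right) 5 \left(- \frac{3}{4} + \frac{i \sqrt{5}}{24}\right) = \left(-7\right) 5 \left(- \frac{3}{4} + \frac{i \sqrt{5}}{24}\right) = - 35 \left(- \frac{3}{4} + \frac{i \sqrt{5}}{24}\right) = \frac{105}{4} - \frac{35 i \sqrt{5}}{24}$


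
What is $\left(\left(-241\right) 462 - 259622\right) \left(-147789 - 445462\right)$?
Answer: $220074763964$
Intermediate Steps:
$\left(\left(-241\right) 462 - 259622\right) \left(-147789 - 445462\right) = \left(-111342 - 259622\right) \left(-593251\right) = \left(-370964\right) \left(-593251\right) = 220074763964$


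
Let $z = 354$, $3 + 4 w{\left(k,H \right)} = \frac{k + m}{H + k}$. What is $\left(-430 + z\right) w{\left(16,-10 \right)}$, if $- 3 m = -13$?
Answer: $- \frac{133}{18} \approx -7.3889$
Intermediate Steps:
$m = \frac{13}{3}$ ($m = \left(- \frac{1}{3}\right) \left(-13\right) = \frac{13}{3} \approx 4.3333$)
$w{\left(k,H \right)} = - \frac{3}{4} + \frac{\frac{13}{3} + k}{4 \left(H + k\right)}$ ($w{\left(k,H \right)} = - \frac{3}{4} + \frac{\left(k + \frac{13}{3}\right) \frac{1}{H + k}}{4} = - \frac{3}{4} + \frac{\left(\frac{13}{3} + k\right) \frac{1}{H + k}}{4} = - \frac{3}{4} + \frac{\frac{1}{H + k} \left(\frac{13}{3} + k\right)}{4} = - \frac{3}{4} + \frac{\frac{13}{3} + k}{4 \left(H + k\right)}$)
$\left(-430 + z\right) w{\left(16,-10 \right)} = \left(-430 + 354\right) \frac{13 - -90 - 96}{12 \left(-10 + 16\right)} = - 76 \frac{13 + 90 - 96}{12 \cdot 6} = - 76 \cdot \frac{1}{12} \cdot \frac{1}{6} \cdot 7 = \left(-76\right) \frac{7}{72} = - \frac{133}{18}$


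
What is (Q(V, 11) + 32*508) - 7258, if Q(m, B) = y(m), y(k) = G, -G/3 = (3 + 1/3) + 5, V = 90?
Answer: 8973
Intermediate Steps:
G = -25 (G = -3*((3 + 1/3) + 5) = -3*((3 + ⅓) + 5) = -3*(10/3 + 5) = -3*25/3 = -25)
y(k) = -25
Q(m, B) = -25
(Q(V, 11) + 32*508) - 7258 = (-25 + 32*508) - 7258 = (-25 + 16256) - 7258 = 16231 - 7258 = 8973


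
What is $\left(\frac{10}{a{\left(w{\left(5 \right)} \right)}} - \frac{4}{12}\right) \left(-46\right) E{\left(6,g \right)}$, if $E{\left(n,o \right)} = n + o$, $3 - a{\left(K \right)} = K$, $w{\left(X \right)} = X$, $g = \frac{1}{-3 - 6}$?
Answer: $\frac{39008}{27} \approx 1444.7$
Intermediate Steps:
$g = - \frac{1}{9}$ ($g = \frac{1}{-9} = - \frac{1}{9} \approx -0.11111$)
$a{\left(K \right)} = 3 - K$
$\left(\frac{10}{a{\left(w{\left(5 \right)} \right)}} - \frac{4}{12}\right) \left(-46\right) E{\left(6,g \right)} = \left(\frac{10}{3 - 5} - \frac{4}{12}\right) \left(-46\right) \left(6 - \frac{1}{9}\right) = \left(\frac{10}{3 - 5} - \frac{1}{3}\right) \left(-46\right) \frac{53}{9} = \left(\frac{10}{-2} - \frac{1}{3}\right) \left(-46\right) \frac{53}{9} = \left(10 \left(- \frac{1}{2}\right) - \frac{1}{3}\right) \left(-46\right) \frac{53}{9} = \left(-5 - \frac{1}{3}\right) \left(-46\right) \frac{53}{9} = \left(- \frac{16}{3}\right) \left(-46\right) \frac{53}{9} = \frac{736}{3} \cdot \frac{53}{9} = \frac{39008}{27}$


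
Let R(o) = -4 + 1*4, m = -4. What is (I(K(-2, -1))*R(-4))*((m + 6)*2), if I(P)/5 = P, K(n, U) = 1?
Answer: 0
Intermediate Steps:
I(P) = 5*P
R(o) = 0 (R(o) = -4 + 4 = 0)
(I(K(-2, -1))*R(-4))*((m + 6)*2) = ((5*1)*0)*((-4 + 6)*2) = (5*0)*(2*2) = 0*4 = 0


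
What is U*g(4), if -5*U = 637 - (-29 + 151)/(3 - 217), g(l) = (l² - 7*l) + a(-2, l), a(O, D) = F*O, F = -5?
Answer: 27288/107 ≈ 255.03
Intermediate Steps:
a(O, D) = -5*O
g(l) = 10 + l² - 7*l (g(l) = (l² - 7*l) - 5*(-2) = (l² - 7*l) + 10 = 10 + l² - 7*l)
U = -13644/107 (U = -(637 - (-29 + 151)/(3 - 217))/5 = -(637 - 122/(-214))/5 = -(637 - 122*(-1)/214)/5 = -(637 - 1*(-61/107))/5 = -(637 + 61/107)/5 = -⅕*68220/107 = -13644/107 ≈ -127.51)
U*g(4) = -13644*(10 + 4² - 7*4)/107 = -13644*(10 + 16 - 28)/107 = -13644/107*(-2) = 27288/107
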